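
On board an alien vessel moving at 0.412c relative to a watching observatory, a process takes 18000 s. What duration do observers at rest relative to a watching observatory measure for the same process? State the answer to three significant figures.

19800 s

With β = 0.412, γ = 1/√(1 − 0.412²) = 1/√0.830256 = 1.0975.
Time dilation: Δt = γ·Δτ = 1.0975 × 18000 = 19800 s.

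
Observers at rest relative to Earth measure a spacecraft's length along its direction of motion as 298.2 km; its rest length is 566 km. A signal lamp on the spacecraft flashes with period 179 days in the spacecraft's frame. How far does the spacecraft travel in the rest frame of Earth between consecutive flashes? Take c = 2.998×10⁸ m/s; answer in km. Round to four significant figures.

7.480×10^12 km

Length contraction gives γ = L₀/L = 566/298.2 = 1.89805.
β = √(1 − 1/γ²) = 0.84995. Lab-frame period = γτ = 1.89805×179 days = 339.75 days. Distance = βc × γτ = 0.84995 × 2.998×10⁸ m/s × 29354400 s = 7.4799×10^15 m = 7.480×10^12 km.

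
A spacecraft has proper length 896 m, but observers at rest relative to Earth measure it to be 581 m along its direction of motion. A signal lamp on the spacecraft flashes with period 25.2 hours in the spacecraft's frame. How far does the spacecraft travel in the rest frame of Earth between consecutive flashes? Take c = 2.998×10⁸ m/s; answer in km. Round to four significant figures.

From L = L₀/γ: γ = 896/581 = 1.54217.
β = √(1 − 1/γ²) = 0.76127. Lab-frame period = γτ = 1.54217×25.2 hours = 38.863 hours. Distance = βc × γτ = 0.76127 × 2.998×10⁸ m/s × 139906.8 s = 3.1931×10^13 m = 3.193×10^10 km.

3.193×10^10 km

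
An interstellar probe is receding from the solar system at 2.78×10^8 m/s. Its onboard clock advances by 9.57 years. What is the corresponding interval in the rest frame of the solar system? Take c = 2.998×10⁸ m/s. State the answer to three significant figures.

25.6 years

β = v/c = (2.78×10^8 m/s)/(2.998×10⁸ m/s) = 0.927285.
With β = 0.927285, γ = 1/√(1 − 0.927285²) = 1/√0.1401425 = 2.6713.
The onboard clock measures proper time, so the interval in the rest frame of the solar system is dilated: Δt = γ·Δτ = 2.6713 × 9.57 years = 25.6 years.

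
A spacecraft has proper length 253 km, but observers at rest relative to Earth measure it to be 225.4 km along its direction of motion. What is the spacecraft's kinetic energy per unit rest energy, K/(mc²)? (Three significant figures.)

0.122

Length contraction gives γ = L₀/L = 253/225.4 = 1.12245.
Since K = (γ−1)mc², K/(mc²) = 1.12245 − 1 = 0.122.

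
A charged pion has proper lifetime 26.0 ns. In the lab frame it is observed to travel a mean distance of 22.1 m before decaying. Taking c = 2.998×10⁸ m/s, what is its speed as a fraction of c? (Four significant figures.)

Lab distance = (lab lifetime)·v = γτ·βc, so βγ = d/(cτ) = 22.10/(2.998×10⁸ × 2.600×10^-8) = 2.8352.
With βγ = 2.8352: γ² = 1 + (βγ)² = 9.03836, and β = (βγ)/γ = 2.8352/3.00639 = 0.9431.

0.9431c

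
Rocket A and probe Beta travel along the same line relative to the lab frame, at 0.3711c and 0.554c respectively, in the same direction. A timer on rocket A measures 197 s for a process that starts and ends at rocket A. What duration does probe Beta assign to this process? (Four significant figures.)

Speed of rocket A in probe Beta's frame: u = (v_A − v_B)/(1 − v_A v_B/c²) = (0.3711 − 0.554)/(1 − 0.3711×0.554) = −0.1829/0.7944106 = −0.23023; |u| = 0.23023c.
γ for this relative speed: γ = 1/√(1 − 0.0530059) = 1.0276.
The clock on rocket A records proper time, so probe Beta measures Δt = γΔτ = 1.0276 × 197 = 202.4 s.

202.4 s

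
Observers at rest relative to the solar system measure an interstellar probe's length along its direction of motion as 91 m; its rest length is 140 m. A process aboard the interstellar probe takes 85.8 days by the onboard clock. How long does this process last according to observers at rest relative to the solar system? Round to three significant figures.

γ = L₀/L = 140/91 = 1.53846.
Δt = γΔτ = 1.53846 × 85.8 = 132 days.

132 days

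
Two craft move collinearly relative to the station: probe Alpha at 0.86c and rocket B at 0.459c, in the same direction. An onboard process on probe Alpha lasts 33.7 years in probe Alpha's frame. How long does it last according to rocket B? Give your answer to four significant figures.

44.99 years

Transform probe Alpha's velocity into rocket B's frame: (0.86 − 0.459)/(1 − 0.86·0.459) = 0.401/0.60526, so the relative speed is 0.66253c.
At |u| = 0.66253c, γ = (1 − 0.438946)^(−1/2) = 1.3351.
The clock on probe Alpha records proper time, so rocket B measures Δt = γΔτ = 1.3351 × 33.7 = 44.99 years.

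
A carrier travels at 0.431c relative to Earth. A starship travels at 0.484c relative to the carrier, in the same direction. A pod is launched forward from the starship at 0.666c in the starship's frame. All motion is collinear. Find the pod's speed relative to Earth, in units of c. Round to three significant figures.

0.946c

First combine the pod and starship (S''→S'): u₁ = (0.666 + 0.484)/(1 + 0.666×0.484) = 1.15/1.322344 = 0.86967.
Then combine with the carrier (S'→S): u = (0.86967 + 0.431)/(1 + 0.86967×0.431) = 1.30067/1.37482777 = 0.94606.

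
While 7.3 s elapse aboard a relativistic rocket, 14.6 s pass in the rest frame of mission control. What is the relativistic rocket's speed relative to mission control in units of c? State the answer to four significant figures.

γ = Δt/Δτ = 14.6/7.3 = 2.
β = √(1 − 1/γ²) = √(1 − 0.25) = √0.75 = 0.8660.

0.8660c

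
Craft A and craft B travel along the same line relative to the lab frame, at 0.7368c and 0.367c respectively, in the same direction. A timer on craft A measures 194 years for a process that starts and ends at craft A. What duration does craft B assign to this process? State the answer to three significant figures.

Transform craft A's velocity into craft B's frame: (0.7368 − 0.367)/(1 − 0.7368·0.367) = 0.3698/0.7295944, so the relative speed is 0.50686c.
At |u| = 0.50686c, γ = (1 − 0.256907)^(−1/2) = 1.1601.
The clock on craft A records proper time, so craft B measures Δt = γΔτ = 1.1601 × 194 = 225 years.

225 years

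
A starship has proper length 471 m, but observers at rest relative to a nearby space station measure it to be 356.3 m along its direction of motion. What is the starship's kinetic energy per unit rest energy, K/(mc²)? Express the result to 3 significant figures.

0.322

Length contraction gives γ = L₀/L = 471/356.3 = 1.32192.
Since K = (γ−1)mc², K/(mc²) = 1.32192 − 1 = 0.322.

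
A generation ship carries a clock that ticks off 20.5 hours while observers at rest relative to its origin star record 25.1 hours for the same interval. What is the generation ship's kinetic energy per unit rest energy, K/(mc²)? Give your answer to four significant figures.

From Δt = γΔτ: γ = 25.1/20.5 = 1.22439.
K/(mc²) = γ − 1 = 1.22439 − 1 = 0.2244.

0.2244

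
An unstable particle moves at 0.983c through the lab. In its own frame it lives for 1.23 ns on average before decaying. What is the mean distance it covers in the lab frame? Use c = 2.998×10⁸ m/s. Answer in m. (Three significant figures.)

1.97 m

γ = 1/√(1 − β²) = 1/√(1 − 0.966289) = 1/√0.033711 = 5.4465.
Lab-frame lifetime: Δt = γτ = 5.4465 × 1.23 ns = 6.6992 ns.
Distance: d = vΔt = 0.983 × 2.998×10⁸ m/s × 6.6992×10^-9 s = 1.97 m.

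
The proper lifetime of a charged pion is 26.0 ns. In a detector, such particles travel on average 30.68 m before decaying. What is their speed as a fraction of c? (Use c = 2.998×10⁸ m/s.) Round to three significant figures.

Lab distance = (lab lifetime)·v = γτ·βc, so βγ = d/(cτ) = 30.68/(2.998×10⁸ × 2.600×10^-8) = 3.936.
With βγ = 3.936: γ² = 1 + (βγ)² = 16.4921, and β = (βγ)/γ = 3.936/4.06105 = 0.969.

0.969c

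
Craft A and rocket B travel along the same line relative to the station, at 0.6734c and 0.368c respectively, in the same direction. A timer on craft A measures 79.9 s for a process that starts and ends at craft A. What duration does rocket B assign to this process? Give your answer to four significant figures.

87.43 s

Transform craft A's velocity into rocket B's frame: (0.6734 − 0.368)/(1 − 0.6734·0.368) = 0.3054/0.7521888, so the relative speed is 0.40602c.
γ for this relative speed: γ = 1/√(1 − 0.164852) = 1.0943.
The clock on craft A records proper time, so rocket B measures Δt = γΔτ = 1.0943 × 79.9 = 87.43 s.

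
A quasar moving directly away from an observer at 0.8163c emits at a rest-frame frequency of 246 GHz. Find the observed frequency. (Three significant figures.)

Relativistic Doppler (source moving away): f_obs = f_src · √((1−β)/(1+β)).
With β = 0.8163: factor = √(0.1837/1.8163) = 0.31802.
f_obs = 246 × 0.31802 = 78.2 GHz.

78.2 GHz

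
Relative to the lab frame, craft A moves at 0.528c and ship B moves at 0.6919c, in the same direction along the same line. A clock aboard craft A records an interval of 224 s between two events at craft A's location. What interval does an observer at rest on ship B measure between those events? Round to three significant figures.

Speed of craft A in ship B's frame: u = (v_A − v_B)/(1 − v_A v_B/c²) = (0.528 − 0.6919)/(1 − 0.528×0.6919) = −0.1639/0.6346768 = −0.25824; |u| = 0.25824c.
γ for this relative speed: γ = 1/√(1 − 0.0666879) = 1.0351.
Craft A's interval is proper; time dilation gives Δt_B = γΔτ = 1.0351 × 224 s = 232 s.

232 s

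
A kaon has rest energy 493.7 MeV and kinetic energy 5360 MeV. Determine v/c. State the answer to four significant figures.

0.9964

K = (γ−1)mc², so γ = 1 + 5360/493.7 = 11.857.
Then v/c = √(1 − γ⁻²) = √(1 − 0.00711296) = √0.99288704 = 0.9964.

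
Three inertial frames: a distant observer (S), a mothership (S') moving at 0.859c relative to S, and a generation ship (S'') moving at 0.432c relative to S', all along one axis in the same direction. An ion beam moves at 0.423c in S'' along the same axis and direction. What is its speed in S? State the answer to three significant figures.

0.976c

First combine the ion beam and generation ship (S''→S'): u₁ = (0.423 + 0.432)/(1 + 0.423×0.432) = 0.855/1.182736 = 0.7229.
Then combine with the mothership (S'→S): u = (0.7229 + 0.859)/(1 + 0.7229×0.859) = 1.5819/1.6209711 = 0.9759.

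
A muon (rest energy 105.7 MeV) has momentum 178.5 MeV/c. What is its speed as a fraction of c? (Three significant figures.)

0.860c

pc/(mc²) = 178.5/105.7 = 1.6887 = βγ = β/√(1−β²).
So β² = x²/(1 + x²) with x = 1.6887: x² = 2.85171, β² = 2.85171/3.85171 = 0.740375, β = 0.860.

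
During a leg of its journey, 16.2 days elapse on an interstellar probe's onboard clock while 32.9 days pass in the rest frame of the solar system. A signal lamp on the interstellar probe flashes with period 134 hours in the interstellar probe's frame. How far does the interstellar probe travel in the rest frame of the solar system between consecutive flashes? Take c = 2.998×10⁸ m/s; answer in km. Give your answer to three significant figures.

2.56×10^11 km

From Δt = γΔτ: γ = 32.9/16.2 = 2.03086.
β = √(1 − 1/γ²) = 0.87037. Lab-frame period = γτ = 2.03086×134 hours = 272.14 hours. Distance = βc × γτ = 0.87037 × 2.998×10⁸ m/s × 979704 s = 2.5564×10^14 m = 2.56×10^11 km.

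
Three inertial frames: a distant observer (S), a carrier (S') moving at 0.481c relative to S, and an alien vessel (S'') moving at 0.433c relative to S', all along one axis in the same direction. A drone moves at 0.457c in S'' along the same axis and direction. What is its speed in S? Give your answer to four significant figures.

Compose velocities in two stages. Stage 1 (into S'): u₁ = (0.457+0.433)/(1+0.457×0.433) = 0.74298.
Stage 2 (into S): u = (0.74298+0.481)/(1+0.74298×0.481) = 0.90173, so the speed is 0.9017c.

0.9017c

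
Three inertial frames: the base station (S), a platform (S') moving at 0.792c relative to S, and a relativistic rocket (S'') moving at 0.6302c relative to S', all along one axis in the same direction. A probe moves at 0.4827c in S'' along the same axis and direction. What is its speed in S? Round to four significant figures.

0.9818c

Apply u = (u'+v)/(1+u'v) twice. Probe in the platform frame: (0.4827+0.6302)/(1+0.4827·0.6302) = 1.1129/1.30419754 = 0.85332c.
That velocity, transformed to the rest frame of the base station: (0.85332+0.792)/(1+0.85332·0.792) = 1.64532/1.67582944 = 0.98179c.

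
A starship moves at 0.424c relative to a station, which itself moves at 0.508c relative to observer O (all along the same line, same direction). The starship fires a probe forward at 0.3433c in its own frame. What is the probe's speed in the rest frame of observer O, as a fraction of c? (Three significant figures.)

0.879c

First combine the probe and starship (S''→S'): u₁ = (0.3433 + 0.424)/(1 + 0.3433×0.424) = 0.7673/1.1455592 = 0.6698.
Then combine with the station (S'→S): u = (0.6698 + 0.508)/(1 + 0.6698×0.508) = 1.1778/1.3402584 = 0.87879.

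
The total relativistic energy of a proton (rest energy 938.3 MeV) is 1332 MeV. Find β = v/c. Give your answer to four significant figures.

0.7098

Total energy E = γmc² gives γ = 1332/938.3 = 1.4196.
Hence β = √(1 − 1/γ²) = √(1 − 0.496213) = √0.503787 = 0.7098.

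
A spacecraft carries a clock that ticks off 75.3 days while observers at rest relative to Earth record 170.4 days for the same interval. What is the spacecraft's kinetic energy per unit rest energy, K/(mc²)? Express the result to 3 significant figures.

From Δt = γΔτ: γ = 170.4/75.3 = 2.26295.
Since K = (γ−1)mc², K/(mc²) = 2.26295 − 1 = 1.26.

1.26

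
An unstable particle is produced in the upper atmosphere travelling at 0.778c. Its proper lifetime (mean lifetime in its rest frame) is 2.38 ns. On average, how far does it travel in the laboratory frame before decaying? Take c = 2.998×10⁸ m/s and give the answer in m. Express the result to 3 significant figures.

0.884 m

With β = 0.778, γ = 1/√(1 − 0.778²) = 1/√0.394716 = 1.5917.
Lab-frame lifetime: Δt = γτ = 1.5917 × 2.38 ns = 3.7882 ns.
Distance: d = vΔt = 0.778 × 2.998×10⁸ m/s × 3.7882×10^-9 s = 0.884 m.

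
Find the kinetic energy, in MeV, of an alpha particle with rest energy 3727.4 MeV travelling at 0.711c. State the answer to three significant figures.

With β = 0.711, γ = 1/√(1 − 0.711²) = 1/√0.494479 = 1.42209.
Kinetic energy: K = (γ − 1)mc² = (1.42209 − 1) × 3727.4 MeV = 0.42209 × 3727.4 = 1570 MeV.

1570 MeV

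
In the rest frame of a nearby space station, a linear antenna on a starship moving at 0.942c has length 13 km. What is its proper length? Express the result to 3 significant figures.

γ = 1/√(1 − β²) = 1/√(1 − 0.887364) = 1/√0.112636 = 1/0.335613 = 2.9796.
Proper length: L₀ = γ·L = 2.9796 × 13 = 38.7 km.

38.7 km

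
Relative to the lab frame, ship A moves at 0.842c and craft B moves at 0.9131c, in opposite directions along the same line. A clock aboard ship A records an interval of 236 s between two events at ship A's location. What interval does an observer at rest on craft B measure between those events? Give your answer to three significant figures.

Speed of ship A in craft B's frame: u = (v_A + v_B)/(1 + v_A v_B/c²) = (0.842 + 0.9131)/(1 + 0.842×0.9131) = 1.7551/1.7688302 = 0.99224; |u| = 0.99224c.
γ for this relative speed: γ = 1/√(1 − 0.98454) = 8.0426.
The clock on ship A records proper time, so craft B measures Δt = γΔτ = 8.0426 × 236 = 1900 s.

1900 s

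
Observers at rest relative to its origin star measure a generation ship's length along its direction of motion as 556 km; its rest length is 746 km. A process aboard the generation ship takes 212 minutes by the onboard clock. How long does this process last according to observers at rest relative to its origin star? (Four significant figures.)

284.4 minutes

γ = L₀/L = 746/556 = 1.34173.
Δt = γΔτ = 1.34173 × 212 = 284.4 minutes.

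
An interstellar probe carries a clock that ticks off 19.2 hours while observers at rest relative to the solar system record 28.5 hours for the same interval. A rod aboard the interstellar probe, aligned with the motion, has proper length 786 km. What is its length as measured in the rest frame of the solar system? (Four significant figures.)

The time-dilation ratio gives γ = 28.5/19.2 = 1.48438.
The rod contracts by the same γ: 786 km / 1.48438 = 529.5 km.

529.5 km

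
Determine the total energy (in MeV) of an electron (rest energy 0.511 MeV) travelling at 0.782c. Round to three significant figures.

0.820 MeV

Lorentz factor: γ = (1 − 0.611524)^(−1/2) = 1.6044.
Total energy: E = γmc² = 1.6044 × 0.511 MeV = 0.820 MeV.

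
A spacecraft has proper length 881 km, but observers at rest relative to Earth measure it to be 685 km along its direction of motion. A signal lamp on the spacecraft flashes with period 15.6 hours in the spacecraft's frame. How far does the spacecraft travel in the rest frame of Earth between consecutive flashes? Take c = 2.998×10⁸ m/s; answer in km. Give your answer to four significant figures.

Length contraction gives γ = L₀/L = 881/685 = 1.28613.
β = √(1 − 1/γ²) = 0.62885. Lab-frame period = γτ = 1.28613×15.6 hours = 20.064 hours. Distance = βc × γτ = 0.62885 × 2.998×10⁸ m/s × 72230.4 s = 1.3618×10^13 m = 1.362×10^10 km.

1.362×10^10 km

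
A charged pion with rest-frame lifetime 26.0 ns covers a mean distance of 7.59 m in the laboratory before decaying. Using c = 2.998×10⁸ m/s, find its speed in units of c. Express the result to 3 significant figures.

Let x = d/(cτ) = 7.590 m / (2.998×10⁸ m/s × 2.600×10^-8 s) = 0.97373. Since d = βγcτ, x = βγ = β/√(1−β²).
Solving: β² = x²/(1+x²) = 0.94815/1.94815 = 0.486693, so β = 0.698.

0.698c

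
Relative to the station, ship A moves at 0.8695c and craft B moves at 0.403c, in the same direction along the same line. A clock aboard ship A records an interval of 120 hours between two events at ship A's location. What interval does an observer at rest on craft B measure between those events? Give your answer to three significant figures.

Transform ship A's velocity into craft B's frame: (0.8695 − 0.403)/(1 − 0.8695·0.403) = 0.4665/0.6495915, so the relative speed is 0.71814c.
γ for this relative speed: γ = 1/√(1 − 0.515725) = 1.437.
The clock on ship A records proper time, so craft B measures Δt = γΔτ = 1.437 × 120 = 172 hours.

172 hours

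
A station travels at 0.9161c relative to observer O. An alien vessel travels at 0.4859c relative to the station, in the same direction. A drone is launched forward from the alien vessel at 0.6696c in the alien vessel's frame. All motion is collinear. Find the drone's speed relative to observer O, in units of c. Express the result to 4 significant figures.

First combine the drone and alien vessel (S''→S'): u₁ = (0.6696 + 0.4859)/(1 + 0.6696×0.4859) = 1.1555/1.32535864 = 0.87184.
Then combine with the station (S'→S): u = (0.87184 + 0.9161)/(1 + 0.87184×0.9161) = 1.78794/1.798692624 = 0.99402.

0.9940c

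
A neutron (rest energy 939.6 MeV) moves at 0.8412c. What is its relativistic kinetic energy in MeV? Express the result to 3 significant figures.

798 MeV

Lorentz factor: γ = (1 − 0.70761744)^(−1/2) = 1.84937.
Kinetic energy: K = (γ − 1)mc² = (1.84937 − 1) × 939.6 MeV = 0.84937 × 939.6 = 798 MeV.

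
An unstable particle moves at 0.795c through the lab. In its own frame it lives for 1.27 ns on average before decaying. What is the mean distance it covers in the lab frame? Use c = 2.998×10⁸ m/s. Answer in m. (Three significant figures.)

β² = 0.632025, so γ = 1/√0.367975 = 1.6485.
Lab-frame lifetime: Δt = γτ = 1.6485 × 1.27 ns = 2.0936 ns.
Distance: d = vΔt = 0.795 × 2.998×10⁸ m/s × 2.0936×10^-9 s = 0.499 m.

0.499 m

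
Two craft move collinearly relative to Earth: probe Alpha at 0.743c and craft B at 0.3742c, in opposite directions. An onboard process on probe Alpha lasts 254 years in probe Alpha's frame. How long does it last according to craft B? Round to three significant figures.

523 years

Speed of probe Alpha in craft B's frame: u = (v_A + v_B)/(1 + v_A v_B/c²) = (0.743 + 0.3742)/(1 + 0.743×0.3742) = 1.1172/1.2780306 = 0.87416; |u| = 0.87416c.
γ for this relative speed: γ = 1/√(1 − 0.764156) = 2.0591.
The clock on probe Alpha records proper time, so craft B measures Δt = γΔτ = 2.0591 × 254 = 523 years.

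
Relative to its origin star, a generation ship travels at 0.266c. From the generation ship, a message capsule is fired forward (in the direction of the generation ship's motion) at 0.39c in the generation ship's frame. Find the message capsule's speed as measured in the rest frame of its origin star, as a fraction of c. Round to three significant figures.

Relativistic velocity addition: u = (u' + v)/(1 + u'v/c²), with u' = 0.39c and v = 0.266c.
Numerator: 0.39 + 0.266 = 0.656. Denominator: 1 + (0.39)(0.266) = 1.10374.
u = 0.656/1.10374 = 0.59434, so the speed is 0.594c.

0.594c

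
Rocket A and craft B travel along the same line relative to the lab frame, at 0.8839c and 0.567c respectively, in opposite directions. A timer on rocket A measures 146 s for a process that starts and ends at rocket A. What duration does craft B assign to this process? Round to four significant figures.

Transform rocket A's velocity into craft B's frame: (0.8839 + 0.567)/(1 + 0.8839·0.567) = 1.4509/1.5011713, so the relative speed is 0.96651c.
γ for this relative speed: γ = 1/√(1 − 0.934142) = 3.8967.
Rocket A's interval is proper; time dilation gives Δt_B = γΔτ = 3.8967 × 146 s = 568.9 s.

568.9 s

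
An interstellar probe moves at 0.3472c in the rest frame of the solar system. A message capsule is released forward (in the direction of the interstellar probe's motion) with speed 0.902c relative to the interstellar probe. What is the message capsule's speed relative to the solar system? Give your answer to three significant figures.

Relativistic velocity addition: u = (u' + v)/(1 + u'v/c²), with u' = 0.902c and v = 0.3472c.
Numerator: 0.902 + 0.3472 = 1.2492. Denominator: 1 + (0.902)(0.3472) = 1.3131744.
u = 1.2492/1.3131744 = 0.95128, so the speed is 0.951c.

0.951c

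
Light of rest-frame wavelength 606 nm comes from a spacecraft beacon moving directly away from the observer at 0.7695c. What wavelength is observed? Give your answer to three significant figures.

1680 nm

Relativistic Doppler for wavelength: λ_obs = λ_src · √((1+β)/(1−β)).
With β = 0.7695: factor = √(1.7695/0.2305) = 2.7707.
λ_obs = 606 × 2.7707 = 1680 nm.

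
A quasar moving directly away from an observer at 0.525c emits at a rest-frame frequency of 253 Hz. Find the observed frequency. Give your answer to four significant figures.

Relativistic Doppler (source moving away): f_obs = f_src · √((1−β)/(1+β)).
With β = 0.525: factor = √(0.475/1.525) = 0.5581.
f_obs = 253 × 0.5581 = 141.2 Hz.

141.2 Hz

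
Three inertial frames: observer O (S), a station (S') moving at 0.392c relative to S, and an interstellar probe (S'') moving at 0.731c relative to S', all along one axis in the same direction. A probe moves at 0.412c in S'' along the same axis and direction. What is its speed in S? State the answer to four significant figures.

Apply u = (u'+v)/(1+u'v) twice. Probe in the station frame: (0.412+0.731)/(1+0.412·0.731) = 1.143/1.301172 = 0.87844c.
That velocity, transformed to the rest frame of observer O: (0.87844+0.392)/(1+0.87844·0.392) = 1.27044/1.34434848 = 0.94502c.

0.9450c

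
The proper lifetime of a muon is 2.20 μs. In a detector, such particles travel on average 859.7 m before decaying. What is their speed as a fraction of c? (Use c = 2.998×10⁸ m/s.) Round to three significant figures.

Let x = d/(cτ) = 859.7 m / (2.998×10⁸ m/s × 2.200×10^-6 s) = 1.3034. Since d = βγcτ, x = βγ = β/√(1−β²).
Solving: β² = x²/(1+x²) = 1.69885/2.69885 = 0.629472, so β = 0.793.

0.793c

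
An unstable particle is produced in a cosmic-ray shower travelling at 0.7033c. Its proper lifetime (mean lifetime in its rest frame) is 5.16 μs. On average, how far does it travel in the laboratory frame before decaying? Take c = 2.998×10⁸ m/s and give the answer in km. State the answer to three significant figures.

1.53 km

γ = 1/√(1 − β²) = 1/√(1 − 0.49463089) = 1/√0.50536911 = 1/0.710893 = 1.4067.
Lab-frame lifetime: Δt = γτ = 1.4067 × 5.16 μs = 7.2586 μs.
Distance: d = vΔt = 0.7033 × 2.998×10⁸ m/s × 7.2586×10^-6 s = 1530 m = 1.53 km.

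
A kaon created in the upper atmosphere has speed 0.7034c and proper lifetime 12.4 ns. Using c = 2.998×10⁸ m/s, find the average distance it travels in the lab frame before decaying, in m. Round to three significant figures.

γ = 1/√(1 − β²) = 1/√(1 − 0.49477156) = 1/√0.50522844 = 1/0.710794 = 1.4069.
Lab-frame lifetime: Δt = γτ = 1.4069 × 12.4 ns = 17.446 ns.
Distance: d = vΔt = 0.7034 × 2.998×10⁸ m/s × 1.7446×10^-8 s = 3.68 m.

3.68 m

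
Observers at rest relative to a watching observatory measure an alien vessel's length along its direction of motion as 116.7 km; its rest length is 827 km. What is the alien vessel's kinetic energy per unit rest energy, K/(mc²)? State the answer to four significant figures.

6.087

Length contraction gives γ = L₀/L = 827/116.7 = 7.08655.
Since K = (γ−1)mc², K/(mc²) = 7.08655 − 1 = 6.087.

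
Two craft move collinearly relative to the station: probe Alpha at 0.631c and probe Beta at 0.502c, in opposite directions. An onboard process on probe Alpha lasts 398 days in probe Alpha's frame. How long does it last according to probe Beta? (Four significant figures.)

The velocity of probe Alpha relative to probe Beta is (0.631 + 0.502)c / (1 + 0.631×0.502) = 0.86044c; relative speed 0.86044c.
γ for this relative speed: γ = 1/√(1 − 0.740357) = 1.9625.
Probe Alpha's interval is proper; time dilation gives Δt_B = γΔτ = 1.9625 × 398 days = 781.1 days.

781.1 days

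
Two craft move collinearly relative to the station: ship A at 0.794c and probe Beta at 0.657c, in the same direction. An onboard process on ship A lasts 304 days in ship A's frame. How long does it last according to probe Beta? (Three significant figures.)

317 days

Speed of ship A in probe Beta's frame: u = (v_A − v_B)/(1 − v_A v_B/c²) = (0.794 − 0.657)/(1 − 0.794×0.657) = 0.137/0.478342 = 0.28641; |u| = 0.28641c.
γ for this relative speed: γ = 1/√(1 − 0.0820307) = 1.0437.
Ship A's interval is proper; time dilation gives Δt_B = γΔτ = 1.0437 × 304 days = 317 days.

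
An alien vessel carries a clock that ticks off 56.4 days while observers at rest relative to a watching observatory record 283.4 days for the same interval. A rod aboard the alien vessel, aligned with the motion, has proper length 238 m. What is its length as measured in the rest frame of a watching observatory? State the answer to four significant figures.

47.36 m

The time-dilation ratio gives γ = 283.4/56.4 = 5.02482.
The rod contracts by the same γ: 238 m / 5.02482 = 47.36 m.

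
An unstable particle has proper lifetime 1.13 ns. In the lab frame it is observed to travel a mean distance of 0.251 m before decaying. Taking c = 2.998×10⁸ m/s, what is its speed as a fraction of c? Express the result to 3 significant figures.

d = βγcτ ⇒ βγ = d/(cτ) = 0.2510 m / (0.338774 m) = 0.74091.
β = (βγ)/√(1+(βγ)²) = 0.74091/√1.548948 = 0.595.

0.595c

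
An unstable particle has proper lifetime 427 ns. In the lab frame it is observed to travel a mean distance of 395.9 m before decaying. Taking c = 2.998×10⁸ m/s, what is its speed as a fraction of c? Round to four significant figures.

0.9515c

d = βγcτ ⇒ βγ = d/(cτ) = 395.9 m / (128.0146 m) = 3.0926.
β = (βγ)/√(1+(βγ)²) = 3.0926/√10.56417 = 0.9515.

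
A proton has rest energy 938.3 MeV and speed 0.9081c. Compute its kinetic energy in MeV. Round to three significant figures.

1300 MeV

β² = 0.82464561, so γ = 1/√0.17535439 = 2.388.
Kinetic energy: K = (γ − 1)mc² = (2.388 − 1) × 938.3 MeV = 1.388 × 938.3 = 1300 MeV.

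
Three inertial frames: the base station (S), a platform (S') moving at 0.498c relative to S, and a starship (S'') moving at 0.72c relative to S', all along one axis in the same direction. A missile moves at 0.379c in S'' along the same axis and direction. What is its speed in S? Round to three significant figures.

Apply u = (u'+v)/(1+u'v) twice. Missile in the platform frame: (0.379+0.72)/(1+0.379·0.72) = 1.099/1.27288 = 0.8634c.
That velocity, transformed to the rest frame of the base station: (0.8634+0.498)/(1+0.8634·0.498) = 1.3614/1.4299732 = 0.95205c.

0.952c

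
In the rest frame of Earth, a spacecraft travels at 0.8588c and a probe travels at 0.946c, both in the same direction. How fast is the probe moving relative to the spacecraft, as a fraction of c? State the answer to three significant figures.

0.465c

Transform to the spacecraft's frame: u' = (u − v)/(1 − uv/c²).
u' = (0.946 − 0.8588)/(1 − 0.946×0.8588) = 0.0872/0.1875752 = 0.46488.
Speed in the spacecraft's frame: 0.465c (in the same direction).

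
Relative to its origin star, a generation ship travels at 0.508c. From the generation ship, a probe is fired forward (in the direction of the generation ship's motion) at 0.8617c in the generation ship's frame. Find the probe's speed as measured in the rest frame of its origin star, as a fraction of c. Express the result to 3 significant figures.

Relativistic velocity addition: u = (u' + v)/(1 + u'v/c²), with u' = 0.8617c and v = 0.508c.
Numerator: 0.8617 + 0.508 = 1.3697. Denominator: 1 + (0.8617)(0.508) = 1.4377436.
u = 1.3697/1.4377436 = 0.95267, so the speed is 0.953c.

0.953c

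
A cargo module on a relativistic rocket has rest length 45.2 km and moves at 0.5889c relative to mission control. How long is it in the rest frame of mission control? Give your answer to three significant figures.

36.5 km

γ = 1/√(1 − β²) = 1/√(1 − 0.34680321) = 1/√0.65319679 = 1/0.808206 = 1.2373.
Length contraction: L = L₀/γ = 45.2/1.2373 = 36.5 km.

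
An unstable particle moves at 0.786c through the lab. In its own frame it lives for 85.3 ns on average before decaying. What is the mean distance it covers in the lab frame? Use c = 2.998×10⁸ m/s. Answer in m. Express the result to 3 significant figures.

32.5 m

γ = 1/√(1 − β²) = 1/√(1 − 0.617796) = 1/√0.382204 = 1/0.618226 = 1.6175.
Lab-frame lifetime: Δt = γτ = 1.6175 × 85.3 ns = 137.97 ns.
Distance: d = vΔt = 0.786 × 2.998×10⁸ m/s × 1.3797×10^-7 s = 32.5 m.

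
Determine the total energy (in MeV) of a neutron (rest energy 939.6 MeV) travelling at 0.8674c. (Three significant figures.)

1890 MeV

Lorentz factor: γ = (1 − 0.75238276)^(−1/2) = 2.0096.
Total energy: E = γmc² = 2.0096 × 939.6 MeV = 1890 MeV.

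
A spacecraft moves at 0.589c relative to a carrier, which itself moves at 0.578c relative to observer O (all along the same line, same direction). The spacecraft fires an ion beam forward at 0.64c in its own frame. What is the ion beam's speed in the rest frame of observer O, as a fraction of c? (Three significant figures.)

Apply u = (u'+v)/(1+u'v) twice. Ion beam in the carrier frame: (0.64+0.589)/(1+0.64·0.589) = 1.229/1.37696 = 0.89255c.
That velocity, transformed to the rest frame of observer O: (0.89255+0.578)/(1+0.89255·0.578) = 1.47055/1.5158939 = 0.97009c.

0.970c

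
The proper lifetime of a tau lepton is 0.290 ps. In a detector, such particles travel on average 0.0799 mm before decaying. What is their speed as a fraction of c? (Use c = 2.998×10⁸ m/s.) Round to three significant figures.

0.677c

Let x = d/(cτ) = 7.990×10^-5 m / (2.998×10⁸ m/s × 2.900×10^-13 s) = 0.919. Since d = βγcτ, x = βγ = β/√(1−β²).
Solving: β² = x²/(1+x²) = 0.844561/1.844561 = 0.457866, so β = 0.677.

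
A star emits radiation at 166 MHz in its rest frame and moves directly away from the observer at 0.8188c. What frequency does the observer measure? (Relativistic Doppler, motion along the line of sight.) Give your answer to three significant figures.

Relativistic Doppler (source moving away): f_obs = f_src · √((1−β)/(1+β)).
With β = 0.8188: factor = √(0.1812/1.8188) = 0.31564.
f_obs = 166 × 0.31564 = 52.4 MHz.

52.4 MHz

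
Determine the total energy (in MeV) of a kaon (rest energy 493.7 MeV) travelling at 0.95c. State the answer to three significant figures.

1580 MeV

With β = 0.95, γ = 1/√(1 − 0.95²) = 1/√0.0975 = 3.2026.
Total energy: E = γmc² = 3.2026 × 493.7 MeV = 1580 MeV.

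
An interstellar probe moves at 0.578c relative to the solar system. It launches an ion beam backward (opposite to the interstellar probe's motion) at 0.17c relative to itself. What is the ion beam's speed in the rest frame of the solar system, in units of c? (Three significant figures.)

Relativistic velocity addition: u = (u' + v)/(1 + u'v/c²), with u' = −0.17c and v = 0.578c.
Numerator: −0.17 + 0.578 = 0.408. Denominator: 1 + (−0.17)(0.578) = 0.90174.
u = 0.408/0.90174 = 0.45246, so the speed is 0.452c.

0.452c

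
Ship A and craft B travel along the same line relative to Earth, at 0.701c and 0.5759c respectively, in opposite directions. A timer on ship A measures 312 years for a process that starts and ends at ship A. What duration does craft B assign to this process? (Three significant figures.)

751 years

The velocity of ship A relative to craft B is (0.701 + 0.5759)c / (1 + 0.701×0.5759) = 0.90966c; relative speed 0.90966c.
At |u| = 0.90966c, γ = (1 − 0.827481)^(−1/2) = 2.4076.
Ship A's interval is proper; time dilation gives Δt_B = γΔτ = 2.4076 × 312 years = 751 years.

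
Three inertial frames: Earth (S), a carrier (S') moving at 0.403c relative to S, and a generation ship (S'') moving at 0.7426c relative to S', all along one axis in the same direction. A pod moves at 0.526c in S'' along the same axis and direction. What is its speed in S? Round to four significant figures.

Compose velocities in two stages. Stage 1 (into S'): u₁ = (0.526+0.7426)/(1+0.526×0.7426) = 0.91226.
Stage 2 (into S): u = (0.91226+0.403)/(1+0.91226×0.403) = 0.9617, so the speed is 0.9617c.

0.9617c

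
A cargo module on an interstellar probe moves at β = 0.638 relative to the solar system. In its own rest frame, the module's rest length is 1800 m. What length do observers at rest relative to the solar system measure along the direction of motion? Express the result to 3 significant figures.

With β = 0.638, γ = 1/√(1 − 0.638²) = 1/√0.592956 = 1.2986.
Along the direction of motion the measured length is L₀/γ = 1800/1.2986 = 1390 m.

1390 m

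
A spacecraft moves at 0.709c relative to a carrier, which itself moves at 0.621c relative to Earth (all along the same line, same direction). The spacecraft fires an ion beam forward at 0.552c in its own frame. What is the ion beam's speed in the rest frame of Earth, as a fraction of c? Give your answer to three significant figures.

0.977c

First combine the ion beam and spacecraft (S''→S'): u₁ = (0.552 + 0.709)/(1 + 0.552×0.709) = 1.261/1.391368 = 0.9063.
Then combine with the carrier (S'→S): u = (0.9063 + 0.621)/(1 + 0.9063×0.621) = 1.5273/1.5628123 = 0.97728.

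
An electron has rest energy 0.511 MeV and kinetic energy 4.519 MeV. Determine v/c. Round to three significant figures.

0.995

γ = 1 + K/(mc²) = 1 + 4.519/0.511 = 9.8434.
β = √(1 − 1/γ²) = √(1 − 0.0103207) = √0.9896793 = 0.995.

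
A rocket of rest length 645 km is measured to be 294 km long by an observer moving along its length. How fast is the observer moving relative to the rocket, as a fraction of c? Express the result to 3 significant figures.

Length contraction gives γ = L₀/L = 645/294 = 2.1939.
β = √(1 − 1/γ²) = √0.792238 = 0.890.

0.890c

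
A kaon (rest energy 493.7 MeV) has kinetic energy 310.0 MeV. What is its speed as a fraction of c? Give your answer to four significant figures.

γ = 1 + K/(mc²) = 1 + 310.0/493.7 = 1.6279.
β = √(1 − 1/γ²) = √(1 − 0.37735) = √0.62265 = 0.7891.

0.7891c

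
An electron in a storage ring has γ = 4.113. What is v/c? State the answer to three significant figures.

0.970

β = √(1 − 1/γ²) = √(1 − 1/16.916769) = √0.940887 = 0.970.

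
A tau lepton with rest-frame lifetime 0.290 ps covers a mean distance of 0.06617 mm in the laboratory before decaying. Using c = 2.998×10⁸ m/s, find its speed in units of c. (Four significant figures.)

0.6056c

d = βγcτ ⇒ βγ = d/(cτ) = 6.617×10^-5 m / (8.6942×10^-5 m) = 0.76108.
β = (βγ)/√(1+(βγ)²) = 0.76108/√1.579243 = 0.6056.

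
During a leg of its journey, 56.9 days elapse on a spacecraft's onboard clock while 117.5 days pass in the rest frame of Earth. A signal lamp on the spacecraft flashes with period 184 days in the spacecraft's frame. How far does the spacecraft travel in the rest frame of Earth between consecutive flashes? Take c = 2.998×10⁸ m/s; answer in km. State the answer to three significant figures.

8.61×10^12 km

The time-dilation ratio gives γ = 117.5/56.9 = 2.06503.
β = √(1 − 1/γ²) = 0.87493. Lab-frame period = γτ = 2.06503×184 days = 379.97 days. Distance = βc × γτ = 0.87493 × 2.998×10⁸ m/s × 32829408 s = 8.6113×10^15 m = 8.61×10^12 km.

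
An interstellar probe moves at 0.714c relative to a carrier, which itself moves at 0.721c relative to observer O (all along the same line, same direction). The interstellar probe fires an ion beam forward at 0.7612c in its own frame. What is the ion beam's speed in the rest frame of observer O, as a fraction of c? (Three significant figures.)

0.993c

Apply u = (u'+v)/(1+u'v) twice. Ion beam in the carrier frame: (0.7612+0.714)/(1+0.7612·0.714) = 1.4752/1.5434968 = 0.95575c.
That velocity, transformed to the rest frame of observer O: (0.95575+0.721)/(1+0.95575·0.721) = 1.67675/1.68909575 = 0.99269c.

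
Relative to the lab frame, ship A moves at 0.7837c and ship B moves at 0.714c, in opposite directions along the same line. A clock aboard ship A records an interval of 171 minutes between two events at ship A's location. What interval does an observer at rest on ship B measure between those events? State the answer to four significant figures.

613.2 minutes

Transform ship A's velocity into ship B's frame: (0.7837 + 0.714)/(1 + 0.7837·0.714) = 1.4977/1.5595618, so the relative speed is 0.96033c.
At |u| = 0.96033c, γ = (1 − 0.922234)^(−1/2) = 3.586.
The clock on ship A records proper time, so ship B measures Δt = γΔτ = 3.586 × 171 = 613.2 minutes.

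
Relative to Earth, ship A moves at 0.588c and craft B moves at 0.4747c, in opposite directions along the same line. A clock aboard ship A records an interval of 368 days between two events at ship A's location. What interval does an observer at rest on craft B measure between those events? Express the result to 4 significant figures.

Speed of ship A in craft B's frame: u = (v_A + v_B)/(1 + v_A v_B/c²) = (0.588 + 0.4747)/(1 + 0.588×0.4747) = 1.0627/1.2791236 = 0.8308; |u| = 0.8308c.
At |u| = 0.8308c, γ = (1 − 0.690229)^(−1/2) = 1.7967.
Ship A's interval is proper; time dilation gives Δt_B = γΔτ = 1.7967 × 368 days = 661.2 days.

661.2 days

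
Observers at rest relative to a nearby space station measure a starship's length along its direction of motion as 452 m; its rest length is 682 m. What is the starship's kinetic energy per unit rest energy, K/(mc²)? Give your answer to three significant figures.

From L = L₀/γ: γ = 682/452 = 1.50885.
Since K = (γ−1)mc², K/(mc²) = 1.50885 − 1 = 0.509.

0.509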